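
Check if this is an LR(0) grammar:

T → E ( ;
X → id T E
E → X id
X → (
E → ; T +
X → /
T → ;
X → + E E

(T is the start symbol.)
No. Shift-reduce conflict between [T → ; .] and [E → . ; T +]

A grammar is LR(0) if no state in the canonical LR(0) collection has:
  - both a shift item (dot before a terminal) and a complete item (shift-reduce conflict), or
  - two or more complete items (reduce-reduce conflict; the accept item [T' → T .] counts as a complete item here).

Augment with T' → T and build the canonical LR(0) collection (I0 = CLOSURE({[T' → . T]}), then GOTO on every symbol after a dot until no new states appear). It has 19 states:
  I0: { [E → . ; T +], [E → . X id], [T → . ;], [T → . E ( ;], [T' → . T], [X → . (], [X → . + E E], [X → . /], [X → . id T E] }  — shift
  I1: { [X → ( .] }  — reduce
  I2: { [E → . ; T +], [E → . X id], [X → + . E E], [X → . (], [X → . + E E], [X → . /], [X → . id T E] }  — shift
  I3: { [X → / .] }  — reduce
  I4: { [E → . ; T +], [E → . X id], [E → ; . T +], [T → . ;], [T → . E ( ;], [T → ; .], [X → . (], [X → . + E E], [X → . /], [X → . id T E] }  — shift, reduce
  I5: { [T → E . ( ;] }  — shift
  I6: { [T' → T .] }  — accept
  I7: { [E → X . id] }  — shift
  I8: { [E → . ; T +], [E → . X id], [T → . ;], [T → . E ( ;], [X → . (], [X → . + E E], [X → . /], [X → . id T E], [X → id . T E] }  — shift
  I9: { [E → . ; T +], [E → . X id], [X → . (], [X → . + E E], [X → . /], [X → . id T E], [X → id T . E] }  — shift
  I10: { [E → . ; T +], [E → . X id], [E → ; . T +], [T → . ;], [T → . E ( ;], [X → . (], [X → . + E E], [X → . /], [X → . id T E] }  — shift
  I11: { [X → id T E .] }  — reduce
  I12: { [E → ; T . +] }  — shift
  I13: { [E → ; T + .] }  — reduce
  I14: { [E → X id .] }  — reduce
  I15: { [T → E ( . ;] }  — shift
  I16: { [T → E ( ; .] }  — reduce
  I17: { [E → . ; T +], [E → . X id], [X → + E . E], [X → . (], [X → . + E E], [X → . /], [X → . id T E] }  — shift
  I18: { [X → + E E .] }  — reduce

Conflict in state I4:
  Shift-reduce conflict between [T → ; .] and [E → . ; T +]
So the grammar is NOT LR(0).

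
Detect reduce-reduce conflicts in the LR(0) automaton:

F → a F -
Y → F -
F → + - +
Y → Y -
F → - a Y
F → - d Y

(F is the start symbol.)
No reduce-reduce conflicts

A reduce-reduce conflict occurs when an LR(0) state has two complete items [A → α .] and [B → β .] — both call for a reduction, and with no lookahead the parser cannot choose between them.

Augment with F' → F and build the canonical LR(0) collection (I0 = CLOSURE({[F' → . F]}), then GOTO on every symbol after a dot until no new states appear). It has 16 states:
  I0: { [F → . + - +], [F → . - a Y], [F → . - d Y], [F → . a F -], [F' → . F] }  — shift
  I1: { [F → + . - +] }  — shift
  I2: { [F → - . a Y], [F → - . d Y] }  — shift
  I3: { [F' → F .] }  — accept
  I4: { [F → . + - +], [F → . - a Y], [F → . - d Y], [F → . a F -], [F → a . F -] }  — shift
  I5: { [F → a F . -] }  — shift
  I6: { [F → a F - .] }  — reduce
  I7: { [F → - a . Y], [F → . + - +], [F → . - a Y], [F → . - d Y], [F → . a F -], [Y → . F -], [Y → . Y -] }  — shift
  I8: { [F → - d . Y], [F → . + - +], [F → . - a Y], [F → . - d Y], [F → . a F -], [Y → . F -], [Y → . Y -] }  — shift
  I9: { [Y → F . -] }  — shift
  I10: { [F → - d Y .], [Y → Y . -] }  — shift, reduce
  I11: { [Y → Y - .] }  — reduce
  I12: { [Y → F - .] }  — reduce
  I13: { [F → - a Y .], [Y → Y . -] }  — shift, reduce
  I14: { [F → + - . +] }  — shift
  I15: { [F → + - + .] }  — reduce

No state contains more than one complete item.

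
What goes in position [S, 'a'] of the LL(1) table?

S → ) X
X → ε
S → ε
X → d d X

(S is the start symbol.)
To find M[S, 'a'], we find productions for S where 'a' is in the predict set (PREDICT(N → α) = (FIRST(α) \ {ε}) ∪ (FOLLOW(N) if α ⇒* ε)).

Relevant sets:
  FOLLOW(S) = { $ }

S → ) X: PREDICT = { ')' }
S → ε: PREDICT = { $ }

M[S, 'a'] is empty (no production applies)

Answer: Empty (error entry)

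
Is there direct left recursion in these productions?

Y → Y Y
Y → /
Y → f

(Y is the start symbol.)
Y → Y Y: LEFT RECURSIVE (starts with Y)
Y → /: starts with '/'
Y → f: starts with f

The grammar has direct left recursion on: Y.

Answer: Yes, Y is left-recursive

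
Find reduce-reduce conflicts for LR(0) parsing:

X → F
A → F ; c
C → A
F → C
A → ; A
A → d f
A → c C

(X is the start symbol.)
Yes — I9: [A → c C .] vs [F → C .]; I13: [A → ; A .] vs [C → A .]

A reduce-reduce conflict occurs when an LR(0) state has two complete items [A → α .] and [B → β .] — both call for a reduction, and with no lookahead the parser cannot choose between them.

Augment with X' → X and build the canonical LR(0) collection (I0 = CLOSURE({[X' → . X]}), then GOTO on every symbol after a dot until no new states appear). It has 14 states:
  I0: { [A → . ; A], [A → . F ; c], [A → . c C], [A → . d f], [C → . A], [F → . C], [X → . F], [X' → . X] }  — shift
  I1: { [A → . ; A], [A → . F ; c], [A → . c C], [A → . d f], [A → ; . A], [C → . A], [F → . C] }  — shift
  I2: { [C → A .] }  — reduce
  I3: { [F → C .] }  — reduce
  I4: { [A → F . ; c], [X → F .] }  — shift, reduce
  I5: { [X' → X .] }  — accept
  I6: { [A → . ; A], [A → . F ; c], [A → . c C], [A → . d f], [A → c . C], [C → . A], [F → . C] }  — shift
  I7: { [A → d . f] }  — shift
  I8: { [A → d f .] }  — reduce
  I9: { [A → c C .], [F → C .] }  — 2 reduces
  I10: { [A → F . ; c] }  — shift
  I11: { [A → F ; . c] }  — shift
  I12: { [A → F ; c .] }  — reduce
  I13: { [A → ; A .], [C → A .] }  — 2 reduces

I9 contains complete items [A → c C .], [F → C .] — reduce-reduce conflict.
I13 contains complete items [A → ; A .], [C → A .] — reduce-reduce conflict.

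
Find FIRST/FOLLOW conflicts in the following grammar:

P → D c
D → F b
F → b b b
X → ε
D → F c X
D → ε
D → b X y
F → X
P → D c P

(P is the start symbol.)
Nullable non-terminals: D, F, X.
FIRST sets used below: FIRST(F) = { 'b', ε }, FIRST(X) = { ε }

D: nullable alternative(s) D → ε; FOLLOW(D) = { 'c' }
  D → F b: FIRST \ {ε} = { 'b' } — disjoint from FOLLOW(D)
  D → F c X: FIRST \ {ε} = { 'b', 'c' } — overlaps FOLLOW(D) on { 'c' }: CONFLICT
  D → ε: FIRST \ {ε} = { } — this is the only nullable alternative, skip
  D → b X y: FIRST \ {ε} = { 'b' } — disjoint from FOLLOW(D)

F: nullable alternative(s) F → X; FOLLOW(F) = { 'b', 'c' }
  F → b b b: FIRST \ {ε} = { 'b' } — overlaps FOLLOW(F) on { 'b' }: CONFLICT
  F → X: FIRST \ {ε} = { } — this is the only nullable alternative, skip
X has a nullable alternative but only one production, so nothing to check.

P has no nullable alternative, so no FIRST/FOLLOW check is needed there.

So the grammar has 2 FIRST/FOLLOW conflicts (marked CONFLICT above).

Answer: Yes. D → F c X with FOLLOW(D) on { 'c' }; F → b b b with FOLLOW(F) on { 'b' }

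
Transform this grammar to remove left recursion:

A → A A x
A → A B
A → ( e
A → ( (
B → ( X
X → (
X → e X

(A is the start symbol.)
A is directly left-recursive. The standard transformation for
  A → A α₁ | ... | A α_m | β₁ | ... | β_n
is
  A  → β₁ A' | ... | β_n A'
  A' → α₁ A' | ... | α_m A' | ε

A → ( e becomes A → ( e A'
A → ( ( becomes A → ( ( A'
A → A A x becomes A' → A x A'
A → A B becomes A' → B A'
Add A' → ε

Productions for other non-terminals are unchanged:
  B → ( X
  X → (
  X → e X

Resulting grammar:
A → ( e A'
A → ( ( A'
A' → A x A'
A' → B A'
A' → ε
B → ( X
X → (
X → e X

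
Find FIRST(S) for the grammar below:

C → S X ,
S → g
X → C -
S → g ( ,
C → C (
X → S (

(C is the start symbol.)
To compute FIRST(S), examine every production with S on the left-hand side, reading each right-hand side left to right until a non-nullable symbol is reached.

From S → g:
  - g is a terminal: add 'g' and stop
From S → g ( ,:
  - g is a terminal: add 'g' and stop

Collecting: FIRST(S) = { 'g' }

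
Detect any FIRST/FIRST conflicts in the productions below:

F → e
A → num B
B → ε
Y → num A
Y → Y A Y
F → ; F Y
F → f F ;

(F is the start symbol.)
A FIRST/FIRST conflict occurs when two productions N → α and N → β for the same non-terminal have FIRST(α) ∩ FIRST(β) ≠ ∅ (with ε ∈ FIRST of a nullable right-hand side, so two nullable alternatives also conflict).

FIRST sets of the non-terminals at (or reachable through a nullable prefix from) the front of some alternative:
  FIRST(Y) = { 'num' }

Productions for F:
  F → e: FIRST = { 'e' }
  F → ; F Y: FIRST = { ';' }
  F → f F ;: FIRST = { 'f' }
Productions for Y:
  Y → num A: FIRST = { 'num' }
  Y → Y A Y: FIRST = { 'num' }
A, B have only one production, so no FIRST/FIRST conflict is possible there.

Conflict for Y: Y → num A and Y → Y A Y
  Overlap: { 'num' }

Answer: Yes. Y → num A / Y → Y A Y on { 'num' }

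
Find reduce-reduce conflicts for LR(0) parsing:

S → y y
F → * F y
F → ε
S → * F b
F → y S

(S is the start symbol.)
A reduce-reduce conflict occurs when an LR(0) state has two complete items [A → α .] and [B → β .] — both call for a reduction, and with no lookahead the parser cannot choose between them.

Augment with S' → S and build the canonical LR(0) collection (I0 = CLOSURE({[S' → . S]}), then GOTO on every symbol after a dot until no new states appear). It has 12 states:
  I0: { [S → . * F b], [S → . y y], [S' → . S] }  — shift
  I1: { [F → . * F y], [F → . y S], [F → .], [S → * . F b] }  — shift, reduce
  I2: { [S' → S .] }  — accept
  I3: { [S → y . y] }  — shift
  I4: { [S → y y .] }  — reduce
  I5: { [F → * . F y], [F → . * F y], [F → . y S], [F → .] }  — shift, reduce
  I6: { [S → * F . b] }  — shift
  I7: { [F → y . S], [S → . * F b], [S → . y y] }  — shift
  I8: { [F → y S .] }  — reduce
  I9: { [S → * F b .] }  — reduce
  I10: { [F → * F . y] }  — shift
  I11: { [F → * F y .] }  — reduce

No state contains more than one complete item.

Answer: No reduce-reduce conflicts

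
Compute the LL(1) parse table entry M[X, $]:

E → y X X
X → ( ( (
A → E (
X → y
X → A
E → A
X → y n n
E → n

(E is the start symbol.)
To find M[X, $], we find productions for X where $ is in the predict set (PREDICT(N → α) = (FIRST(α) \ {ε}) ∪ (FOLLOW(N) if α ⇒* ε)).

Relevant sets:
  FIRST(A) = { 'n', 'y' }

X → ( ( (: PREDICT = { '(' }
X → y: PREDICT = { 'y' }
X → A: PREDICT = { 'n', 'y' }
X → y n n: PREDICT = { 'y' }

M[X, $] is empty (no production applies)

Answer: Empty (error entry)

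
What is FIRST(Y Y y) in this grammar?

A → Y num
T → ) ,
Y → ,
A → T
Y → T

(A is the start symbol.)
{ ')', ',' }

FIRST sets of the non-terminals involved (from the grammar, by fixed-point iteration):
  FIRST(Y) = { ')', ',' }

To compute FIRST(Y Y y), process the symbols left to right:
Symbol Y is a non-terminal. Add FIRST(Y) \ {ε} = { ')', ',' }
Y is not nullable (ε ∉ FIRST(Y)), so stop here.
FIRST(Y Y y) = { ')', ',' }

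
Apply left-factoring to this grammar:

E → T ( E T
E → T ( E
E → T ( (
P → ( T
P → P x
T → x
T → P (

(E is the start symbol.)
Left-factoring transforms A → αβ₁ | αβ₂ into A → αA' and A' → β₁ | β₂
(α is the longest common prefix among the alternatives). Repeat until
no nonterminal has two alternatives with a common prefix.

Round 1: E has alternatives sharing prefix 'T ('. Introduce E': E → T ( E'
  Add: E' → E T
  Add: E' → E
  Add: E' → (

Round 2: E' has alternatives sharing prefix 'E'. Introduce E'': E' → E E''
  Add: E'' → T
  Add: E'' → ε

No remaining common prefixes — done.

Resulting grammar:
E → T ( E'
E' → E E''
E'' → T
E'' → ε
E' → (
P → ( T
P → P x
T → x
T → P (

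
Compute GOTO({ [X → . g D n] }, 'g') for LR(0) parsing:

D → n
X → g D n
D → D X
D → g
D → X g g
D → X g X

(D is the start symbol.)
GOTO(I, 'g') = CLOSURE({ [A → αX.β] : [A → α.Xβ] ∈ I, X = 'g' })

Items with dot before 'g', with the dot advanced:
  [X → . g D n] → [X → g . D n]
Closure of the advanced items:
  [X → g . D n] has the dot before D: add [D → . n], [D → . D X], [D → . g], [D → . X g g], [D → . X g X]
  [D → . X g g] has the dot before X: add [X → . g D n]

GOTO = { [D → . D X], [D → . X g X], [D → . X g g], [D → . g], [D → . n], [X → . g D n], [X → g . D n] }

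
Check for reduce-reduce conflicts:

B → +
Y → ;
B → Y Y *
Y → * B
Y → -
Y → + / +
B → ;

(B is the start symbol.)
Yes — I4: [B → ; .] vs [Y → ; .]

Augment with B' → B and build the canonical LR(0) collection (I0 = CLOSURE({[B' → . B]}), then GOTO on every symbol after a dot until no new states appear). It has 14 states:
  I0: { [B → . +], [B → . ;], [B → . Y Y *], [B' → . B], [Y → . * B], [Y → . + / +], [Y → . -], [Y → . ;] }  — shift
  I1: { [B → . +], [B → . ;], [B → . Y Y *], [Y → * . B], [Y → . * B], [Y → . + / +], [Y → . -], [Y → . ;] }  — shift
  I2: { [B → + .], [Y → + . / +] }  — shift, reduce
  I3: { [Y → - .] }  — reduce
  I4: { [B → ; .], [Y → ; .] }  — 2 reduces
  I5: { [B' → B .] }  — accept
  I6: { [B → Y . Y *], [Y → . * B], [Y → . + / +], [Y → . -], [Y → . ;] }  — shift
  I7: { [Y → + . / +] }  — shift
  I8: { [Y → ; .] }  — reduce
  I9: { [B → Y Y . *] }  — shift
  I10: { [B → Y Y * .] }  — reduce
  I11: { [Y → + / . +] }  — shift
  I12: { [Y → + / + .] }  — reduce
  I13: { [Y → * B .] }  — reduce

I4 contains complete items [B → ; .], [Y → ; .] — reduce-reduce conflict.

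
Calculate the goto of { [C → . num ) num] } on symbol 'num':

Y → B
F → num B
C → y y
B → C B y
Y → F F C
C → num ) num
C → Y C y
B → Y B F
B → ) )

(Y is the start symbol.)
{ [C → num . ) num] }

GOTO(I, 'num') = CLOSURE({ [A → αX.β] : [A → α.Xβ] ∈ I, X = 'num' })

Items with dot before 'num', with the dot advanced:
  [C → . num ) num] → [C → num . ) num]
Closure adds nothing (no advanced item has the dot before a non-terminal).

GOTO = { [C → num . ) num] }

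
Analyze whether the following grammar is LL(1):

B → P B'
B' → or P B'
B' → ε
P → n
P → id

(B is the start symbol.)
A grammar is LL(1) if for each non-terminal N with multiple productions, the predict sets of those productions are pairwise disjoint, where PREDICT(N → α) = (FIRST(α) \ {ε}) ∪ (FOLLOW(N) if α ⇒* ε).

Relevant sets:
  FOLLOW(B') = { $ }

For B':
  PREDICT(B' → or P B') = { 'or' }
  PREDICT(B' → ε) = { $ }
For P:
  PREDICT(P → n) = { 'n' }
  PREDICT(P → id) = { 'id' }
B has a single production, so nothing to check there.

All predict sets are disjoint. The grammar IS LL(1).

Answer: Yes, the grammar is LL(1).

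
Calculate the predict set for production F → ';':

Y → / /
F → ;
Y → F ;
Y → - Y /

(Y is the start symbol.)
{ ';' }

PREDICT(F → ';') = (FIRST(RHS) \ {ε}) ∪ (FOLLOW(F) if ε ∈ FIRST(RHS), i.e. RHS ⇒* ε)
FIRST(';') = { ';' }
ε ∉ FIRST(';'), so FOLLOW(F) is not added.
PREDICT(F → ';') = { ';' }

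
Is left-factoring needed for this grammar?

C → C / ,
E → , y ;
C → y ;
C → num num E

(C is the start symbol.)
Left-factoring is needed when two productions for the same non-terminal
share a common prefix on the right-hand side.

Productions for C:
  C → C / ,
  C → y ;
  C → num num E

No common prefixes found.

Answer: No, left-factoring is not needed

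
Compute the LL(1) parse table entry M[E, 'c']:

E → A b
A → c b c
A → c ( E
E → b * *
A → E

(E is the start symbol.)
To find M[E, 'c'], we find productions for E where 'c' is in the predict set (PREDICT(N → α) = (FIRST(α) \ {ε}) ∪ (FOLLOW(N) if α ⇒* ε)).

Relevant sets:
  FIRST(A) = { 'b', 'c' }

E → A b: PREDICT = { 'b', 'c' }
  'c' is in predict set, so this production goes in M[E, 'c']
E → b * *: PREDICT = { 'b' }

M[E, 'c'] = E → A b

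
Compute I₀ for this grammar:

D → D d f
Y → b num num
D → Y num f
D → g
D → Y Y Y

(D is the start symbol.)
{ [D → . D d f], [D → . Y Y Y], [D → . Y num f], [D → . g], [D' → . D], [Y → . b num num] }

First, augment the grammar with D' → D
I₀ = CLOSURE({ [D' → . D] }):
  [D' → . D] has the dot before D: add [D → . D d f], [D → . Y num f], [D → . g], [D → . Y Y Y]
  [D → . Y num f] has the dot before Y: add [Y → . b num num]
No further items can be added.

I₀ = { [D → . D d f], [D → . Y Y Y], [D → . Y num f], [D → . g], [D' → . D], [Y → . b num num] }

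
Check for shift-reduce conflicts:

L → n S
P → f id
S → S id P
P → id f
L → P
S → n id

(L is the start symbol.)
A shift-reduce conflict occurs when an LR(0) state has both:
  - a complete (reduce) item [A → α .] (dot at the end), and
  - a shift item [B → β . c γ] (dot before a terminal).

Augment with L' → L and build the canonical LR(0) collection (I0 = CLOSURE({[L' → . L]}), then GOTO on every symbol after a dot until no new states appear). It has 13 states:
  I0: { [L → . P], [L → . n S], [L' → . L], [P → . f id], [P → . id f] }  — shift
  I1: { [L' → L .] }  — accept
  I2: { [L → P .] }  — reduce
  I3: { [P → f . id] }  — shift
  I4: { [P → id . f] }  — shift
  I5: { [L → n . S], [S → . S id P], [S → . n id] }  — shift
  I6: { [L → n S .], [S → S . id P] }  — shift, reduce
  I7: { [S → n . id] }  — shift
  I8: { [S → n id .] }  — reduce
  I9: { [P → . f id], [P → . id f], [S → S id . P] }  — shift
  I10: { [S → S id P .] }  — reduce
  I11: { [P → id f .] }  — reduce
  I12: { [P → f id .] }  — reduce

I6 contains reduce item [L → n S .] and shift item [S → S . id P] — shift-reduce conflict.

Answer: Yes — I6: [L → n S .] vs [S → S . id P]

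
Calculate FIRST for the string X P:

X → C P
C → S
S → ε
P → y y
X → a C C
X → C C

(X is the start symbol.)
FIRST sets of the non-terminals involved (from the grammar, by fixed-point iteration):
  FIRST(X) = { 'a', 'y', ε }
  FIRST(P) = { 'y' }

To compute FIRST(X P), process the symbols left to right:
Symbol X is a non-terminal. Add FIRST(X) \ {ε} = { 'a', 'y' }
X is nullable (ε ∈ FIRST(X)), continue to the next symbol.
Symbol P is a non-terminal. Add FIRST(P) \ {ε} = { 'y' }
P is not nullable (ε ∉ FIRST(P)), so stop here.
FIRST(X P) = { 'a', 'y' }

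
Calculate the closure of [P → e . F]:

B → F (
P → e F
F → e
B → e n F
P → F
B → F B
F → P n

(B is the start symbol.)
{ [F → . P n], [F → . e], [P → . F], [P → . e F], [P → e . F] }

Start with: [P → e . F]
  [P → e . F] has the dot before F: add [F → . e], [F → . P n]
  [F → . P n] has the dot before P: add [P → . e F], [P → . F]
No further items can be added.

CLOSURE = { [F → . P n], [F → . e], [P → . F], [P → . e F], [P → e . F] }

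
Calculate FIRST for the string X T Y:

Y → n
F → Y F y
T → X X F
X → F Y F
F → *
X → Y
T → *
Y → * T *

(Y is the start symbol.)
FIRST sets of the non-terminals involved (from the grammar, by fixed-point iteration):
  FIRST(X) = { '*', 'n' }

To compute FIRST(X T Y), process the symbols left to right:
Symbol X is a non-terminal. Add FIRST(X) \ {ε} = { '*', 'n' }
X is not nullable (ε ∉ FIRST(X)), so stop here.
FIRST(X T Y) = { '*', 'n' }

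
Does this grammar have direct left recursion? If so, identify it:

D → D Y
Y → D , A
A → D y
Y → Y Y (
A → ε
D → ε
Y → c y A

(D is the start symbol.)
Yes, D, Y are left-recursive

Direct left recursion occurs when N → N α for some non-terminal N (the right-hand side begins with the left-hand side itself).

D → D Y: LEFT RECURSIVE (starts with D)
Y → D , A: starts with D
A → D y: starts with D
Y → Y Y (: LEFT RECURSIVE (starts with Y)
A → ε: starts with ε
D → ε: starts with ε
Y → c y A: starts with c

The grammar has direct left recursion on: D, Y.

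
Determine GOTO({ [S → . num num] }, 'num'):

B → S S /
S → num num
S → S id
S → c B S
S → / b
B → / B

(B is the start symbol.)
GOTO(I, 'num') = CLOSURE({ [A → αX.β] : [A → α.Xβ] ∈ I, X = 'num' })

Items with dot before 'num', with the dot advanced:
  [S → . num num] → [S → num . num]
Closure adds nothing (no advanced item has the dot before a non-terminal).

GOTO = { [S → num . num] }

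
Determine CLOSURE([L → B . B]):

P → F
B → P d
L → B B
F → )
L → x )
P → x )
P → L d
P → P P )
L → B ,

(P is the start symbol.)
Start with: [L → B . B]
  [L → B . B] has the dot before B: add [B → . P d]
  [B → . P d] has the dot before P: add [P → . F], [P → . x )], [P → . L d], [P → . P P )]
  [P → . F] has the dot before F: add [F → . )]
  [P → . L d] has the dot before L: add [L → . B B], [L → . x )], [L → . B ,]
No further items can be added.

CLOSURE = { [B → . P d], [F → . )], [L → . B ,], [L → . B B], [L → . x )], [L → B . B], [P → . F], [P → . L d], [P → . P P )], [P → . x )] }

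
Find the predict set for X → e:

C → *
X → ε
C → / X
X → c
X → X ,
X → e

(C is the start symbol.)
{ 'e' }

PREDICT(X → e) = (FIRST(RHS) \ {ε}) ∪ (FOLLOW(X) if ε ∈ FIRST(RHS), i.e. RHS ⇒* ε)
FIRST(e) = { 'e' }
ε ∉ FIRST(e), so FOLLOW(X) is not added.
PREDICT(X → e) = { 'e' }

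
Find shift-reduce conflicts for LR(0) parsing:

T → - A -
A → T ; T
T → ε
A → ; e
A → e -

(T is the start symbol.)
A shift-reduce conflict occurs when an LR(0) state has both:
  - a complete (reduce) item [A → α .] (dot at the end), and
  - a shift item [B → β . c γ] (dot before a terminal).

Augment with T' → T and build the canonical LR(0) collection (I0 = CLOSURE({[T' → . T]}), then GOTO on every symbol after a dot until no new states appear). It has 12 states:
  I0: { [T → . - A -], [T → .], [T' → . T] }  — shift, reduce
  I1: { [A → . ; e], [A → . T ; T], [A → . e -], [T → - . A -], [T → . - A -], [T → .] }  — shift, reduce
  I2: { [T' → T .] }  — accept
  I3: { [A → ; . e] }  — shift
  I4: { [T → - A . -] }  — shift
  I5: { [A → T . ; T] }  — shift
  I6: { [A → e . -] }  — shift
  I7: { [A → e - .] }  — reduce
  I8: { [A → T ; . T], [T → . - A -], [T → .] }  — shift, reduce
  I9: { [A → T ; T .] }  — reduce
  I10: { [T → - A - .] }  — reduce
  I11: { [A → ; e .] }  — reduce

I0 contains reduce item [T → .] and shift item [T → . - A -] — shift-reduce conflict.
I1 contains reduce item [T → .] and shift items [A → . ; e], [A → . e -], [T → . - A -] — shift-reduce conflict.
I8 contains reduce item [T → .] and shift item [T → . - A -] — shift-reduce conflict.

Answer: Yes — I0: [T → .] vs [T → . - A -]; I1: [T → .] vs [A → . ; e]; I8: [T → .] vs [T → . - A -]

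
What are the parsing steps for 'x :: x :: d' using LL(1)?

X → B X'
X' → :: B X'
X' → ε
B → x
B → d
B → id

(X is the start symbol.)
LL(1) parsing maintains a stack (initially the start symbol over $) and the input. At each step: if the stack top is a terminal, match it against the current input token; if it is a non-terminal N, replace it with the RHS of M[N, lookahead] (the unique production whose predict set contains the lookahead).

Stack is shown with the top on the left.

Stack      Input          Action
--------------------------------
X $        x :: x :: d $  output X → B X'
B X' $     x :: x :: d $  output B → x
x X' $     x :: x :: d $  match 'x'
X' $       :: x :: d $    output X' → :: B X'
:: B X' $  :: x :: d $    match '::'
B X' $     x :: d $       output B → x
x X' $     x :: d $       match 'x'
X' $       :: d $         output X' → :: B X'
:: B X' $  :: d $         match '::'
B X' $     d $            output B → d
d X' $     d $            match 'd'
X' $       $              output X' → ε
$          $              accept

The string is accepted.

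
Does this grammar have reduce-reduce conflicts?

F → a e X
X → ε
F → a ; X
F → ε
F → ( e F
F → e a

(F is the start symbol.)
No reduce-reduce conflicts

Augment with F' → F and build the canonical LR(0) collection (I0 = CLOSURE({[F' → . F]}), then GOTO on every symbol after a dot until no new states appear). It has 12 states:
  I0: { [F → . ( e F], [F → . a ; X], [F → . a e X], [F → . e a], [F → .], [F' → . F] }  — shift, reduce
  I1: { [F → ( . e F] }  — shift
  I2: { [F' → F .] }  — accept
  I3: { [F → a . ; X], [F → a . e X] }  — shift
  I4: { [F → e . a] }  — shift
  I5: { [F → e a .] }  — reduce
  I6: { [F → a ; . X], [X → .] }  — reduce
  I7: { [F → a e . X], [X → .] }  — reduce
  I8: { [F → a e X .] }  — reduce
  I9: { [F → a ; X .] }  — reduce
  I10: { [F → ( e . F], [F → . ( e F], [F → . a ; X], [F → . a e X], [F → . e a], [F → .] }  — shift, reduce
  I11: { [F → ( e F .] }  — reduce

No state contains more than one complete item.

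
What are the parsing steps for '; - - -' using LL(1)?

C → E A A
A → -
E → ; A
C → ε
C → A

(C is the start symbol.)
LL(1) parsing maintains a stack (initially the start symbol over $) and the input. At each step: if the stack top is a terminal, match it against the current input token; if it is a non-terminal N, replace it with the RHS of M[N, lookahead] (the unique production whose predict set contains the lookahead).

Stack is shown with the top on the left.

Stack      Input      Action
----------------------------
C $        ; - - - $  output C → E A A
E A A $    ; - - - $  output E → ; A
; A A A $  ; - - - $  match ';'
A A A $    - - - $    output A → -
- A A $    - - - $    match '-'
A A $      - - $      output A → -
- A $      - - $      match '-'
A $        - $        output A → -
- $        - $        match '-'
$          $          accept

The string is accepted.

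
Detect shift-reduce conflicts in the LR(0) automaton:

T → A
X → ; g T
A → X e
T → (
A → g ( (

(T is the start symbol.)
A shift-reduce conflict occurs when an LR(0) state has both:
  - a complete (reduce) item [A → α .] (dot at the end), and
  - a shift item [B → β . c γ] (dot before a terminal).

Augment with T' → T and build the canonical LR(0) collection (I0 = CLOSURE({[T' → . T]}), then GOTO on every symbol after a dot until no new states appear). It has 12 states:
  I0: { [A → . X e], [A → . g ( (], [T → . (], [T → . A], [T' → . T], [X → . ; g T] }  — shift
  I1: { [T → ( .] }  — reduce
  I2: { [X → ; . g T] }  — shift
  I3: { [T → A .] }  — reduce
  I4: { [T' → T .] }  — accept
  I5: { [A → X . e] }  — shift
  I6: { [A → g . ( (] }  — shift
  I7: { [A → g ( . (] }  — shift
  I8: { [A → g ( ( .] }  — reduce
  I9: { [A → X e .] }  — reduce
  I10: { [A → . X e], [A → . g ( (], [T → . (], [T → . A], [X → . ; g T], [X → ; g . T] }  — shift
  I11: { [X → ; g T .] }  — reduce

No state contains both a complete item and a shift item.

Answer: No shift-reduce conflicts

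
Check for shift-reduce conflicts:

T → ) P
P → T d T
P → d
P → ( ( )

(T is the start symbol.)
A shift-reduce conflict occurs when an LR(0) state has both:
  - a complete (reduce) item [A → α .] (dot at the end), and
  - a shift item [B → β . c γ] (dot before a terminal).

Augment with T' → T and build the canonical LR(0) collection (I0 = CLOSURE({[T' → . T]}), then GOTO on every symbol after a dot until no new states appear). It has 11 states:
  I0: { [T → . ) P], [T' → . T] }  — shift
  I1: { [P → . ( ( )], [P → . T d T], [P → . d], [T → ) . P], [T → . ) P] }  — shift
  I2: { [T' → T .] }  — accept
  I3: { [P → ( . ( )] }  — shift
  I4: { [T → ) P .] }  — reduce
  I5: { [P → T . d T] }  — shift
  I6: { [P → d .] }  — reduce
  I7: { [P → T d . T], [T → . ) P] }  — shift
  I8: { [P → T d T .] }  — reduce
  I9: { [P → ( ( . )] }  — shift
  I10: { [P → ( ( ) .] }  — reduce

No state contains both a complete item and a shift item.

Answer: No shift-reduce conflicts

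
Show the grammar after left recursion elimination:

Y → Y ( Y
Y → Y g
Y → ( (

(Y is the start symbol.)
Y is directly left-recursive. The standard transformation for
  A → A α₁ | ... | A α_m | β₁ | ... | β_n
is
  A  → β₁ A' | ... | β_n A'
  A' → α₁ A' | ... | α_m A' | ε

Y → ( ( becomes Y → ( ( Y'
Y → Y ( Y becomes Y' → ( Y Y'
Y → Y g becomes Y' → g Y'
Add Y' → ε

Resulting grammar:
Y → ( ( Y'
Y' → ( Y Y'
Y' → g Y'
Y' → ε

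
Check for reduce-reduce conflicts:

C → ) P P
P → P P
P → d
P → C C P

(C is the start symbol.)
Yes — I6: [C → ) P P .] vs [P → P P .]

Augment with C' → C and build the canonical LR(0) collection (I0 = CLOSURE({[C' → . C]}), then GOTO on every symbol after a dot until no new states appear). It has 10 states:
  I0: { [C → . ) P P], [C' → . C] }  — shift
  I1: { [C → ) . P P], [C → . ) P P], [P → . C C P], [P → . P P], [P → . d] }  — shift
  I2: { [C' → C .] }  — accept
  I3: { [C → . ) P P], [P → C . C P] }  — shift
  I4: { [C → ) P . P], [C → . ) P P], [P → . C C P], [P → . P P], [P → . d], [P → P . P] }  — shift
  I5: { [P → d .] }  — reduce
  I6: { [C → ) P P .], [C → . ) P P], [P → . C C P], [P → . P P], [P → . d], [P → P . P], [P → P P .] }  — shift, 2 reduces
  I7: { [C → . ) P P], [P → . C C P], [P → . P P], [P → . d], [P → P . P], [P → P P .] }  — shift, reduce
  I8: { [C → . ) P P], [P → . C C P], [P → . P P], [P → . d], [P → C C . P] }  — shift
  I9: { [C → . ) P P], [P → . C C P], [P → . P P], [P → . d], [P → C C P .], [P → P . P] }  — shift, reduce

I6 contains complete items [C → ) P P .], [P → P P .] — reduce-reduce conflict.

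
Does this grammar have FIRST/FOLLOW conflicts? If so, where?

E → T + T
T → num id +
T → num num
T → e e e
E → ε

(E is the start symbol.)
No FIRST/FOLLOW conflicts.

A FIRST/FOLLOW conflict occurs when a non-terminal N has a nullable alternative N → β (β ⇒* ε) and another alternative N → α with FIRST(α) ∩ FOLLOW(N) ≠ ∅: on such a lookahead the parser cannot decide between expanding α and letting N vanish via β.

Nullable non-terminals: E.
FIRST sets used below: FIRST(T) = { 'e', 'num' }

E: nullable alternative(s) E → ε; FOLLOW(E) = { $ }
  E → T + T: FIRST \ {ε} = { 'e', 'num' } — disjoint from FOLLOW(E)
  E → ε: FIRST \ {ε} = { } — this is the only nullable alternative, skip

T has no nullable alternative, so no FIRST/FOLLOW check is needed there.

No FIRST/FOLLOW conflicts found.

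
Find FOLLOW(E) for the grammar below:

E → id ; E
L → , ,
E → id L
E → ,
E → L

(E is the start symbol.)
E is the start symbol, so $ ∈ FOLLOW(E).
In E → id ; E: E is at the end; this adds FOLLOW(E) to itself — nothing new

Taking the union: FOLLOW(E) = { $ }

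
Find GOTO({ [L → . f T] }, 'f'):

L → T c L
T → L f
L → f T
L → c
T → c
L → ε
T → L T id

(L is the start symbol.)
{ [L → . T c L], [L → . c], [L → . f T], [L → .], [L → f . T], [T → . L T id], [T → . L f], [T → . c] }

GOTO(I, 'f') = CLOSURE({ [A → αX.β] : [A → α.Xβ] ∈ I, X = 'f' })

Items with dot before 'f', with the dot advanced:
  [L → . f T] → [L → f . T]
Closure of the advanced items:
  [L → f . T] has the dot before T: add [T → . L f], [T → . c], [T → . L T id]
  [T → . L f] has the dot before L: add [L → . T c L], [L → . f T], [L → . c], [L → .]

GOTO = { [L → . T c L], [L → . c], [L → . f T], [L → .], [L → f . T], [T → . L T id], [T → . L f], [T → . c] }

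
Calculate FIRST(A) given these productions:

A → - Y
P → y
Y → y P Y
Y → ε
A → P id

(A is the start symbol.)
To compute FIRST(A), examine every production with A on the left-hand side, reading each right-hand side left to right until a non-nullable symbol is reached.

FIRST sets of the other non-terminals involved (by the same procedure, iterated to a fixed point):
  FIRST(P) = { 'y' }

From A → - Y:
  - '-' is a terminal: add '-' and stop
From A → P id:
  - P is a non-terminal: add FIRST(P) \ {ε} = { 'y' }
    P is not nullable, so stop

Collecting: FIRST(A) = { '-', 'y' }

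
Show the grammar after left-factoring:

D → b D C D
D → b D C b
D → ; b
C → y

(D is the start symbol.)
Left-factoring transforms A → αβ₁ | αβ₂ into A → αA' and A' → β₁ | β₂
(α is the longest common prefix among the alternatives). Repeat until
no nonterminal has two alternatives with a common prefix.

Round 1: D has alternatives sharing prefix 'b D C'. Introduce D': D → b D C D'
  Add: D' → D
  Add: D' → b

No remaining common prefixes — done.

Resulting grammar:
D → b D C D'
D' → D
D' → b
D → ; b
C → y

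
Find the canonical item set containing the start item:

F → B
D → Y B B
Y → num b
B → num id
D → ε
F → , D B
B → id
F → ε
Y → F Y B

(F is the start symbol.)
{ [B → . id], [B → . num id], [F → . , D B], [F → . B], [F → .], [F' → . F] }

First, augment the grammar with F' → F
I₀ = CLOSURE({ [F' → . F] }):
  [F' → . F] has the dot before F: add [F → . B], [F → . , D B], [F → .]
  [F → . B] has the dot before B: add [B → . num id], [B → . id]
No further items can be added.

I₀ = { [B → . id], [B → . num id], [F → . , D B], [F → . B], [F → .], [F' → . F] }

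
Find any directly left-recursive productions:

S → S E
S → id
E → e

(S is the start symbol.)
Yes, S is left-recursive

Direct left recursion occurs when N → N α for some non-terminal N (the right-hand side begins with the left-hand side itself).

S → S E: LEFT RECURSIVE (starts with S)
S → id: starts with id
E → e: starts with e

The grammar has direct left recursion on: S.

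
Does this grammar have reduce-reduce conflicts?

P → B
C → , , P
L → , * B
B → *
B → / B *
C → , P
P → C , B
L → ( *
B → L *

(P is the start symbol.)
A reduce-reduce conflict occurs when an LR(0) state has two complete items [A → α .] and [B → β .] — both call for a reduction, and with no lookahead the parser cannot choose between them.

Augment with P' → P and build the canonical LR(0) collection (I0 = CLOSURE({[P' → . P]}), then GOTO on every symbol after a dot until no new states appear). It has 22 states:
  I0: { [B → . *], [B → . / B *], [B → . L *], [C → . , , P], [C → . , P], [L → . ( *], [L → . , * B], [P → . B], [P → . C , B], [P' → . P] }  — shift
  I1: { [L → ( . *] }  — shift
  I2: { [B → * .] }  — reduce
  I3: { [B → . *], [B → . / B *], [B → . L *], [C → , . , P], [C → , . P], [C → . , , P], [C → . , P], [L → , . * B], [L → . ( *], [L → . , * B], [P → . B], [P → . C , B] }  — shift
  I4: { [B → . *], [B → . / B *], [B → . L *], [B → / . B *], [L → . ( *], [L → . , * B] }  — shift
  I5: { [P → B .] }  — reduce
  I6: { [P → C . , B] }  — shift
  I7: { [B → L . *] }  — shift
  I8: { [P' → P .] }  — accept
  I9: { [B → L * .] }  — reduce
  I10: { [B → . *], [B → . / B *], [B → . L *], [L → . ( *], [L → . , * B], [P → C , . B] }  — shift
  I11: { [L → , . * B] }  — shift
  I12: { [P → C , B .] }  — reduce
  I13: { [B → . *], [B → . / B *], [B → . L *], [L → , * . B], [L → . ( *], [L → . , * B] }  — shift
  I14: { [L → , * B .] }  — reduce
  I15: { [B → / B . *] }  — shift
  I16: { [B → / B * .] }  — reduce
  I17: { [B → * .], [B → . *], [B → . / B *], [B → . L *], [L → , * . B], [L → . ( *], [L → . , * B] }  — shift, reduce
  I18: { [B → . *], [B → . / B *], [B → . L *], [C → , , . P], [C → , . , P], [C → , . P], [C → . , , P], [C → . , P], [L → , . * B], [L → . ( *], [L → . , * B], [P → . B], [P → . C , B] }  — shift
  I19: { [C → , P .] }  — reduce
  I20: { [C → , , P .], [C → , P .] }  — 2 reduces
  I21: { [L → ( * .] }  — reduce

I20 contains complete items [C → , , P .], [C → , P .] — reduce-reduce conflict.

Answer: Yes — I20: [C → , , P .] vs [C → , P .]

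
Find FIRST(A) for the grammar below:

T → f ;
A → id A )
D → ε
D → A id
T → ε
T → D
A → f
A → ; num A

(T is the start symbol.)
To compute FIRST(A), examine every production with A on the left-hand side, reading each right-hand side left to right until a non-nullable symbol is reached.

From A → id A ):
  - id is a terminal: add 'id' and stop
From A → f:
  - f is a terminal: add 'f' and stop
From A → ; num A:
  - ';' is a terminal: add ';' and stop

Collecting: FIRST(A) = { ';', 'f', 'id' }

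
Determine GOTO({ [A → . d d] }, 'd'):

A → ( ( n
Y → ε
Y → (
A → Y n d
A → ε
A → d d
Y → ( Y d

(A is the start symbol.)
GOTO(I, 'd') = CLOSURE({ [A → αX.β] : [A → α.Xβ] ∈ I, X = 'd' })

Items with dot before 'd', with the dot advanced:
  [A → . d d] → [A → d . d]
Closure adds nothing (no advanced item has the dot before a non-terminal).

GOTO = { [A → d . d] }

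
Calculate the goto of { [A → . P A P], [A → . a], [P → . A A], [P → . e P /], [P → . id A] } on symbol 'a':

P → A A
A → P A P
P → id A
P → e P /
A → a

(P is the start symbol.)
{ [A → a .] }

GOTO(I, 'a') = CLOSURE({ [A → αX.β] : [A → α.Xβ] ∈ I, X = 'a' })

Items with dot before 'a', with the dot advanced:
  [A → . a] → [A → a .]
Closure adds nothing (no advanced item has the dot before a non-terminal).

GOTO = { [A → a .] }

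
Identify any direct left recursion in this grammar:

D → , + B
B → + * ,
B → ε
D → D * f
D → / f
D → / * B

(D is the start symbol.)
Yes, D is left-recursive

D → , + B: starts with ','
B → + * ,: starts with '+'
B → ε: starts with ε
D → D * f: LEFT RECURSIVE (starts with D)
D → / f: starts with '/'
D → / * B: starts with '/'

The grammar has direct left recursion on: D.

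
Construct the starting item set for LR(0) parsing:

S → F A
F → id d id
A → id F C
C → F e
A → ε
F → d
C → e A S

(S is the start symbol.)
First, augment the grammar with S' → S
I₀ = CLOSURE({ [S' → . S] }):
  [S' → . S] has the dot before S: add [S → . F A]
  [S → . F A] has the dot before F: add [F → . id d id], [F → . d]
No further items can be added.

I₀ = { [F → . d], [F → . id d id], [S → . F A], [S' → . S] }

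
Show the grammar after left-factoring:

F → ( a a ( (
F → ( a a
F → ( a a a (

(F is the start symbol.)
Left-factoring transforms A → αβ₁ | αβ₂ into A → αA' and A' → β₁ | β₂
(α is the longest common prefix among the alternatives). Repeat until
no nonterminal has two alternatives with a common prefix.

Round 1: F has alternatives sharing prefix '( a a'. Introduce F': F → ( a a F'
  Add: F' → ( (
  Add: F' → ε
  Add: F' → a (

No remaining common prefixes — done.

Resulting grammar:
F → ( a a F'
F' → ( (
F' → ε
F' → a (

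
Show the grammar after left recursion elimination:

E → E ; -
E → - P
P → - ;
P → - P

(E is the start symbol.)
E is directly left-recursive. The standard transformation for
  A → A α₁ | ... | A α_m | β₁ | ... | β_n
is
  A  → β₁ A' | ... | β_n A'
  A' → α₁ A' | ... | α_m A' | ε

E → - P becomes E → - P E'
E → E ; - becomes E' → ; - E'
Add E' → ε

Productions for other non-terminals are unchanged:
  P → - ;
  P → - P

Resulting grammar:
E → - P E'
E' → ; - E'
E' → ε
P → - ;
P → - P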